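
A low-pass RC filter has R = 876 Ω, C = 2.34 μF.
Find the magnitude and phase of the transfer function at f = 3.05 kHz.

Step 1 — Angular frequency: ω = 2π·3050 = 1.916e+04 rad/s.
Step 2 — Transfer function: H(jω) = 1/(1 + jωRC).
Step 3 — Denominator: 1 + jωRC = 1 + j·1.916e+04·876·2.34e-06 = 1 + j39.28.
Step 4 — H = 0.0006476 - j0.02544.
Step 5 — Magnitude: |H| = 0.02545 (-31.9 dB); phase: φ = -88.5°.

|H| = 0.02545 (-31.9 dB), φ = -88.5°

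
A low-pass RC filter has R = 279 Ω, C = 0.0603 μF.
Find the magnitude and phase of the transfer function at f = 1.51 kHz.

Step 1 — Angular frequency: ω = 2π·1510 = 9488 rad/s.
Step 2 — Transfer function: H(jω) = 1/(1 + jωRC).
Step 3 — Denominator: 1 + jωRC = 1 + j·9488·279·6.03e-08 = 1 + j0.1596.
Step 4 — H = 0.9752 - j0.1557.
Step 5 — Magnitude: |H| = 0.9875 (-0.1 dB); phase: φ = -9.1°.

|H| = 0.9875 (-0.1 dB), φ = -9.1°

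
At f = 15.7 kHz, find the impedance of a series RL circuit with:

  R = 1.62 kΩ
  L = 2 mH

Step 1 — Angular frequency: ω = 2π·f = 2π·1.57e+04 = 9.865e+04 rad/s.
Step 2 — Component impedances:
  R: Z = R = 1620 Ω
  L: Z = jωL = j·9.865e+04·0.002 = 0 + j197.3 Ω
Step 3 — Series combination: Z_total = R + L = 1620 + j197.3 Ω = 1632∠6.9° Ω.

Z = 1620 + j197.3 Ω = 1632∠6.9° Ω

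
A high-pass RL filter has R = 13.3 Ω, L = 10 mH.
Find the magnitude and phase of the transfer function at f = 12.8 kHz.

Step 1 — Angular frequency: ω = 2π·1.28e+04 = 8.042e+04 rad/s.
Step 2 — Transfer function: H(jω) = jωL/(R + jωL).
Step 3 — Numerator jωL = j·804.2; denominator R + jωL = 13.3 + j804.2.
Step 4 — H = 0.9997 + j0.01653.
Step 5 — Magnitude: |H| = 0.9999 (-0.0 dB); phase: φ = 0.9°.

|H| = 0.9999 (-0.0 dB), φ = 0.9°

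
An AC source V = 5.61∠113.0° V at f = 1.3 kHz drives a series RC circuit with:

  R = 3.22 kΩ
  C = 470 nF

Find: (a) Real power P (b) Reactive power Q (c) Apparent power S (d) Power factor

Step 1 — Angular frequency: ω = 2π·f = 2π·1300 = 8168 rad/s.
Step 2 — Component impedances:
  R: Z = R = 3220 Ω
  C: Z = 1/(jωC) = -j/(ω·C) = 0 - j260.5 Ω
Step 3 — Series combination: Z_total = R + C = 3220 - j260.5 Ω = 3231∠-4.6° Ω.
Step 4 — Source phasor: V = 5.61∠113.0° V = -2.192 + j5.164 V.
Step 5 — Current: I = V / Z = -0.0008052 + j0.001539 A = 0.001737∠117.6° A.
Step 6 — Complex power: S = V·I* = 0.00971 - j0.0007855 VA.
Step 7 — Real power: P = Re(S) = 0.00971 W.
Step 8 — Reactive power: Q = Im(S) = -0.0007855 VAR.
Step 9 — Apparent power: |S| = 0.009742 VA.
Step 10 — Power factor: PF = P/|S| = 0.9967 (leading).

(a) P = 0.00971 W  (b) Q = -0.0007855 VAR  (c) S = 0.009742 VA  (d) PF = 0.9967 (leading)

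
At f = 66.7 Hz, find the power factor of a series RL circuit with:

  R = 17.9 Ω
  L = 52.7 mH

Step 1 — Angular frequency: ω = 2π·f = 2π·66.7 = 419.1 rad/s.
Step 2 — Component impedances:
  R: Z = R = 17.9 Ω
  L: Z = jωL = j·419.1·0.0527 = 0 + j22.09 Ω
Step 3 — Series combination: Z_total = R + L = 17.9 + j22.09 Ω = 28.43∠51.0° Ω.
Step 4 — Power factor: PF = cos(φ) = Re(Z)/|Z| = 17.9/28.43 = 0.6296.
Step 5 — Type: Im(Z) = 22.09 ⇒ lagging (phase φ = 51.0°).

PF = 0.6296 (lagging, φ = 51.0°)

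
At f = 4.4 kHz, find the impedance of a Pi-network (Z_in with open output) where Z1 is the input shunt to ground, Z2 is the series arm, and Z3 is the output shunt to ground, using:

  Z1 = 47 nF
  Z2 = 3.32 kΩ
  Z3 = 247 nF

Step 1 — Angular frequency: ω = 2π·f = 2π·4400 = 2.765e+04 rad/s.
Step 2 — Component impedances:
  Z1: Z = 1/(jωC) = -j/(ω·C) = 0 - j769.6 Ω
  Z2: Z = R = 3320 Ω
  Z3: Z = 1/(jωC) = -j/(ω·C) = 0 - j146.4 Ω
Step 3 — With open output, the series arm Z2 and the output shunt Z3 appear in series to ground: Z2 + Z3 = 3320 - j146.4 Ω.
Step 4 — Parallel with input shunt Z1: Z_in = Z1 || (Z2 + Z3) = 165.8 - j723.9 Ω = 742.6∠-77.1° Ω.

Z = 165.8 - j723.9 Ω = 742.6∠-77.1° Ω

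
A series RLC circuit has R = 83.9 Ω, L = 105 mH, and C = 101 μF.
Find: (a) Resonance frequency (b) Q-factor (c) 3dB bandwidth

Step 1 — Resonance condition Im(Z)=0 gives ω₀ = 1/√(LC).
Step 2 — ω₀ = 1/√(0.105·0.000101) = 307.1 rad/s.
Step 3 — f₀ = ω₀/(2π) = 48.87 Hz.
Step 4 — Series Q: Q = ω₀L/R = 307.1·0.105/83.9 = 0.3843.
Step 5 — 3dB bandwidth: Δω = ω₀/Q = 799 rad/s; BW = Δω/(2π) = 127.2 Hz.

(a) f₀ = 48.87 Hz  (b) Q = 0.3843  (c) BW = 127.2 Hz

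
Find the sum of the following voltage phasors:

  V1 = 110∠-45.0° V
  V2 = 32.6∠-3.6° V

Step 1 — Convert each phasor to rectangular form:
  V1 = 110·(cos(-45.0°) + j·sin(-45.0°)) = 77.78 - j77.78 V
  V2 = 32.6·(cos(-3.6°) + j·sin(-3.6°)) = 32.54 - j2.047 V
Step 2 — Sum components: V_total = 110.3 - j79.83 V.
Step 3 — Convert to polar: |V_total| = 136.2 V, ∠V_total = -35.9°.

V_total = 136.2∠-35.9° V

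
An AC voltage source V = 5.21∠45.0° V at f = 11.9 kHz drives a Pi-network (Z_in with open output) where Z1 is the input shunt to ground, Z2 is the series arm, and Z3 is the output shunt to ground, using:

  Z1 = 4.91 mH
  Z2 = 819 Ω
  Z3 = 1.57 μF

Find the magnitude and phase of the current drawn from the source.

Step 1 — Angular frequency: ω = 2π·f = 2π·1.19e+04 = 7.477e+04 rad/s.
Step 2 — Component impedances:
  Z1: Z = jωL = j·7.477e+04·0.00491 = 0 + j367.1 Ω
  Z2: Z = R = 819 Ω
  Z3: Z = 1/(jωC) = -j/(ω·C) = 0 - j8.519 Ω
Step 3 — With open output, the series arm Z2 and the output shunt Z3 appear in series to ground: Z2 + Z3 = 819 - j8.519 Ω.
Step 4 — Parallel with input shunt Z1: Z_in = Z1 || (Z2 + Z3) = 138.1 + j306.7 Ω = 336.3∠65.8° Ω.
Step 5 — Source phasor: V = 5.21∠45.0° V = 3.684 + j3.684 V.
Step 6 — Ohm's law: I = V / Z_total = (3.684 + j3.684) / (138.1 + j306.7) = 0.01449 - j0.00549 A.
Step 7 — Convert to polar: |I| = 0.01549 A, ∠I = -20.8°.

I = 0.01549∠-20.8° A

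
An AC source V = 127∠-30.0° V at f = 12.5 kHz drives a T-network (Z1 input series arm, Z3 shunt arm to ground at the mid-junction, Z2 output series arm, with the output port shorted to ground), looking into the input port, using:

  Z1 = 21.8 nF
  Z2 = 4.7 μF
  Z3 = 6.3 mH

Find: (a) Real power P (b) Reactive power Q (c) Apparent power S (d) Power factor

Step 1 — Angular frequency: ω = 2π·f = 2π·1.25e+04 = 7.854e+04 rad/s.
Step 2 — Component impedances:
  Z1: Z = 1/(jωC) = -j/(ω·C) = 0 - j584.1 Ω
  Z2: Z = 1/(jωC) = -j/(ω·C) = 0 - j2.709 Ω
  Z3: Z = jωL = j·7.854e+04·0.0063 = 0 + j494.8 Ω
Step 3 — With the output port shorted to ground, the output series arm Z2 runs from the junction to ground; the shunt arm Z3 also runs from the junction to ground. They appear in parallel: Z3 || Z2 = 0 - j2.724 Ω.
Step 4 — Series with input arm Z1: Z_in = Z1 + (Z3 || Z2) = 0 - j586.8 Ω = 586.8∠-90.0° Ω.
Step 5 — Source phasor: V = 127∠-30.0° V = 110 - j63.5 V.
Step 6 — Current: I = V / Z = 0.1082 + j0.1874 A = 0.2164∠60.0° A.
Step 7 — Complex power: S = V·I* = 0 - j27.49 VA.
Step 8 — Real power: P = Re(S) = 0 W.
Step 9 — Reactive power: Q = Im(S) = -27.49 VAR.
Step 10 — Apparent power: |S| = 27.49 VA.
Step 11 — Power factor: PF = P/|S| = 0 (leading).

(a) P = 0 W  (b) Q = -27.49 VAR  (c) S = 27.49 VA  (d) PF = 0 (leading)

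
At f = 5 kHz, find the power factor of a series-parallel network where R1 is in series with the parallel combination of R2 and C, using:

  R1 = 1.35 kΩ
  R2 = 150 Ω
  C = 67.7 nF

Step 1 — Angular frequency: ω = 2π·f = 2π·5000 = 3.142e+04 rad/s.
Step 2 — Component impedances:
  R1: Z = R = 1350 Ω
  R2: Z = R = 150 Ω
  C: Z = 1/(jωC) = -j/(ω·C) = 0 - j470.2 Ω
Step 3 — Parallel branch: R2 || C = 1/(1/R2 + 1/C) = 136.1 - j43.43 Ω.
Step 4 — Series with R1: Z_total = R1 + (R2 || C) = 1486 - j43.43 Ω = 1487∠-1.7° Ω.
Step 5 — Power factor: PF = cos(φ) = Re(Z)/|Z| = 1486.14/1486.78 = 0.9996.
Step 6 — Type: Im(Z) = -43.43 ⇒ leading (phase φ = -1.7°).

PF = 0.9996 (leading, φ = -1.7°)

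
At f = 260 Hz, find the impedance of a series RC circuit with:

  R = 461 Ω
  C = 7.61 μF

Step 1 — Angular frequency: ω = 2π·f = 2π·260 = 1634 rad/s.
Step 2 — Component impedances:
  R: Z = R = 461 Ω
  C: Z = 1/(jωC) = -j/(ω·C) = 0 - j80.44 Ω
Step 3 — Series combination: Z_total = R + C = 461 - j80.44 Ω = 468∠-9.9° Ω.

Z = 461 - j80.44 Ω = 468∠-9.9° Ω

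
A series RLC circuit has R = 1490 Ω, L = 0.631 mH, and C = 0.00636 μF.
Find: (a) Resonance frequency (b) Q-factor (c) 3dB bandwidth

Step 1 — Resonance condition Im(Z)=0 gives ω₀ = 1/√(LC).
Step 2 — ω₀ = 1/√(0.000631·6.36e-09) = 4.992e+05 rad/s.
Step 3 — f₀ = ω₀/(2π) = 7.945e+04 Hz.
Step 4 — Series Q: Q = ω₀L/R = 4.992e+05·0.000631/1490 = 0.2114.
Step 5 — 3dB bandwidth: Δω = ω₀/Q = 2.361e+06 rad/s; BW = Δω/(2π) = 3.758e+05 Hz.

(a) f₀ = 7.945e+04 Hz  (b) Q = 0.2114  (c) BW = 3.758e+05 Hz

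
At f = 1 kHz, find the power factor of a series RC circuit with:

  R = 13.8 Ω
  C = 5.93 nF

Step 1 — Angular frequency: ω = 2π·f = 2π·1000 = 6283 rad/s.
Step 2 — Component impedances:
  R: Z = R = 13.8 Ω
  C: Z = 1/(jωC) = -j/(ω·C) = 0 - j2.684e+04 Ω
Step 3 — Series combination: Z_total = R + C = 13.8 - j2.684e+04 Ω = 2.684e+04∠-90.0° Ω.
Step 4 — Power factor: PF = cos(φ) = Re(Z)/|Z| = 13.8/2.684e+04 = 0.0005142.
Step 5 — Type: Im(Z) = -2.684e+04 ⇒ leading (phase φ = -90.0°).

PF = 0.0005142 (leading, φ = -90.0°)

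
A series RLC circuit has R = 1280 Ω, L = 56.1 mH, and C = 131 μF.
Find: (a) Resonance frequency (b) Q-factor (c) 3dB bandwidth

Step 1 — Resonance: ω₀ = 1/√(LC) = 1/√(0.0561·0.000131) = 368.9 rad/s.
Step 2 — f₀ = ω₀/(2π) = 58.71 Hz.
Step 3 — Series Q: Q = ω₀L/R = 368.9·0.0561/1280 = 0.01617.
Step 4 — Bandwidth: Δω = ω₀/Q = 2.282e+04 rad/s; BW = Δω/(2π) = 3631 Hz.

(a) f₀ = 58.71 Hz  (b) Q = 0.01617  (c) BW = 3631 Hz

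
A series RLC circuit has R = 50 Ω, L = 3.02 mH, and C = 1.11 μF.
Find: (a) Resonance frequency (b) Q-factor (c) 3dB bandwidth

Step 1 — Resonance condition Im(Z)=0 gives ω₀ = 1/√(LC).
Step 2 — ω₀ = 1/√(0.00302·1.11e-06) = 1.727e+04 rad/s.
Step 3 — f₀ = ω₀/(2π) = 2749 Hz.
Step 4 — Series Q: Q = ω₀L/R = 1.727e+04·0.00302/50 = 1.043.
Step 5 — 3dB bandwidth: Δω = ω₀/Q = 1.656e+04 rad/s; BW = Δω/(2π) = 2635 Hz.

(a) f₀ = 2749 Hz  (b) Q = 1.043  (c) BW = 2635 Hz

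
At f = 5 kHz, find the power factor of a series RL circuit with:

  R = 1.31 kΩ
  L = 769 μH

Step 1 — Angular frequency: ω = 2π·f = 2π·5000 = 3.142e+04 rad/s.
Step 2 — Component impedances:
  R: Z = R = 1310 Ω
  L: Z = jωL = j·3.142e+04·0.000769 = 0 + j24.16 Ω
Step 3 — Series combination: Z_total = R + L = 1310 + j24.16 Ω = 1310∠1.1° Ω.
Step 4 — Power factor: PF = cos(φ) = Re(Z)/|Z| = 1310/1310.2 = 0.9998.
Step 5 — Type: Im(Z) = 24.16 ⇒ lagging (phase φ = 1.1°).

PF = 0.9998 (lagging, φ = 1.1°)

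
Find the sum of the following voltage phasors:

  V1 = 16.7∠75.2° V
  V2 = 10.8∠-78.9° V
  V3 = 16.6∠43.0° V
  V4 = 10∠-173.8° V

Step 1 — Convert each phasor to rectangular form:
  V1 = 16.7·(cos(75.2°) + j·sin(75.2°)) = 4.266 + j16.15 V
  V2 = 10.8·(cos(-78.9°) + j·sin(-78.9°)) = 2.079 - j10.6 V
  V3 = 16.6·(cos(43.0°) + j·sin(43.0°)) = 12.14 + j11.32 V
  V4 = 10·(cos(-173.8°) + j·sin(-173.8°)) = -9.942 - j1.08 V
Step 2 — Sum components: V_total = 8.544 + j15.79 V.
Step 3 — Convert to polar: |V_total| = 17.95 V, ∠V_total = 61.6°.

V_total = 17.95∠61.6° V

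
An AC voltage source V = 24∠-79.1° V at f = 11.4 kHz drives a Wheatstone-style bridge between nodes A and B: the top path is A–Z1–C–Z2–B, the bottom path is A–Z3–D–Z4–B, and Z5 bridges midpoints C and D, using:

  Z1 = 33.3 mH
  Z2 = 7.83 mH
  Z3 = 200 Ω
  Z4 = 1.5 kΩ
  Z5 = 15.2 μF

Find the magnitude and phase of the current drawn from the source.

Step 1 — Angular frequency: ω = 2π·f = 2π·1.14e+04 = 7.163e+04 rad/s.
Step 2 — Component impedances:
  Z1: Z = jωL = j·7.163e+04·0.0333 = 0 + j2385 Ω
  Z2: Z = jωL = j·7.163e+04·0.00783 = 0 + j560.8 Ω
  Z3: Z = R = 200 Ω
  Z4: Z = R = 1500 Ω
  Z5: Z = 1/(jωC) = -j/(ω·C) = 0 - j0.9185 Ω
Step 3 — Bridge requires nodal analysis (the Z5 bridge couples midpoints C and D, so the two paths cannot be reduced to a simple series/parallel combination). Setting node B to ground and injecting 1 A at node A, the 3-node admittance system at A, C, D solves to V_A = Z_AB = 382.2 + j508.1 Ω = 635.8∠53.0° Ω.
Step 4 — Source phasor: V = 24∠-79.1° V = 4.538 - j23.57 V.
Step 5 — Ohm's law: I = V / Z_total = (4.538 - j23.57) / (382.2 + j508.1) = -0.02533 - j0.02799 A.
Step 6 — Convert to polar: |I| = 0.03775 A, ∠I = -132.1°.

I = 0.03775∠-132.1° A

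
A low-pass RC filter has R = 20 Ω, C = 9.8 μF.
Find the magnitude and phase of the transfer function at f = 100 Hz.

Step 1 — Angular frequency: ω = 2π·100 = 628.3 rad/s.
Step 2 — Transfer function: H(jω) = 1/(1 + jωRC).
Step 3 — Denominator: 1 + jωRC = 1 + j·628.3·20·9.8e-06 = 1 + j0.1232.
Step 4 — H = 0.9851 - j0.1213.
Step 5 — Magnitude: |H| = 0.9925 (-0.1 dB); phase: φ = -7.0°.

|H| = 0.9925 (-0.1 dB), φ = -7.0°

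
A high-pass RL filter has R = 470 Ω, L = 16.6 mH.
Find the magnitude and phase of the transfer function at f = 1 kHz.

Step 1 — Angular frequency: ω = 2π·1000 = 6283 rad/s.
Step 2 — Transfer function: H(jω) = jωL/(R + jωL).
Step 3 — Numerator jωL = j·104.3; denominator R + jωL = 470 + j104.3.
Step 4 — H = 0.04694 + j0.2115.
Step 5 — Magnitude: |H| = 0.2166 (-13.3 dB); phase: φ = 77.5°.

|H| = 0.2166 (-13.3 dB), φ = 77.5°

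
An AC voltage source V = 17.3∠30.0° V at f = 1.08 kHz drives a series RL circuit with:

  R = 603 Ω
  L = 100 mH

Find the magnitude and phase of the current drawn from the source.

Step 1 — Angular frequency: ω = 2π·f = 2π·1080 = 6786 rad/s.
Step 2 — Component impedances:
  R: Z = R = 603 Ω
  L: Z = jωL = j·6786·0.1 = 0 + j678.6 Ω
Step 3 — Series combination: Z_total = R + L = 603 + j678.6 Ω = 907.8∠48.4° Ω.
Step 4 — Source phasor: V = 17.3∠30.0° V = 14.98 + j8.65 V.
Step 5 — Ohm's law: I = V / Z_total = (14.98 + j8.65) / (603 + j678.6) = 0.01809 - j0.006008 A.
Step 6 — Convert to polar: |I| = 0.01906 A, ∠I = -18.4°.

I = 0.01906∠-18.4° A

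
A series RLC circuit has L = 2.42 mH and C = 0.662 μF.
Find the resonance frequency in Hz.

Step 1 — Resonance condition Im(Z)=0 gives ω₀ = 1/√(LC).
Step 2 — ω₀ = 1/√(0.00242·6.62e-07) = 2.498e+04 rad/s.
Step 3 — f₀ = ω₀/(2π) = 3976 Hz.

f₀ = 3976 Hz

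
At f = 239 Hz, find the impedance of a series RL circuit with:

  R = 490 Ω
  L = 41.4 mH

Step 1 — Angular frequency: ω = 2π·f = 2π·239 = 1502 rad/s.
Step 2 — Component impedances:
  R: Z = R = 490 Ω
  L: Z = jωL = j·1502·0.0414 = 0 + j62.17 Ω
Step 3 — Series combination: Z_total = R + L = 490 + j62.17 Ω = 493.9∠7.2° Ω.

Z = 490 + j62.17 Ω = 493.9∠7.2° Ω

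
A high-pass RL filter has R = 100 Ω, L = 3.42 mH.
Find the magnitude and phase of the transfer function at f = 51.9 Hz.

Step 1 — Angular frequency: ω = 2π·51.9 = 326.1 rad/s.
Step 2 — Transfer function: H(jω) = jωL/(R + jωL).
Step 3 — Numerator jωL = j·1.115; denominator R + jωL = 100 + j1.115.
Step 4 — H = 0.0001244 + j0.01115.
Step 5 — Magnitude: |H| = 0.01115 (-39.1 dB); phase: φ = 89.4°.

|H| = 0.01115 (-39.1 dB), φ = 89.4°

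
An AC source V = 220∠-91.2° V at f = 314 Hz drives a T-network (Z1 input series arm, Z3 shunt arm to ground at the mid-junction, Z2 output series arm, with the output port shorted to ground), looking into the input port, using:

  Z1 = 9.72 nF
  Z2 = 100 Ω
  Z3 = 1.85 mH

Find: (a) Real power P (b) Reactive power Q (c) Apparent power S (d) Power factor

Step 1 — Angular frequency: ω = 2π·f = 2π·314 = 1973 rad/s.
Step 2 — Component impedances:
  Z1: Z = 1/(jωC) = -j/(ω·C) = 0 - j5.215e+04 Ω
  Z2: Z = R = 100 Ω
  Z3: Z = jωL = j·1973·0.00185 = 0 + j3.65 Ω
Step 3 — With the output port shorted to ground, the output series arm Z2 runs from the junction to ground; the shunt arm Z3 also runs from the junction to ground. They appear in parallel: Z3 || Z2 = 0.133 + j3.645 Ω.
Step 4 — Series with input arm Z1: Z_in = Z1 + (Z3 || Z2) = 0.133 - j5.214e+04 Ω = 5.214e+04∠-90.0° Ω.
Step 5 — Source phasor: V = 220∠-91.2° V = -4.607 - j220 V.
Step 6 — Current: I = V / Z = 0.004218 - j8.837e-05 A = 0.004219∠-1.2° A.
Step 7 — Complex power: S = V·I* = 2.368e-06 - j0.9282 VA.
Step 8 — Real power: P = Re(S) = 2.368e-06 W.
Step 9 — Reactive power: Q = Im(S) = -0.9282 VAR.
Step 10 — Apparent power: |S| = 0.9282 VA.
Step 11 — Power factor: PF = P/|S| = 2.551e-06 (leading).

(a) P = 2.368e-06 W  (b) Q = -0.9282 VAR  (c) S = 0.9282 VA  (d) PF = 2.551e-06 (leading)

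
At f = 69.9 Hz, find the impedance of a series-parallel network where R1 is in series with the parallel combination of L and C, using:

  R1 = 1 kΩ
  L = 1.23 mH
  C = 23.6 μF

Step 1 — Angular frequency: ω = 2π·f = 2π·69.9 = 439.2 rad/s.
Step 2 — Component impedances:
  R1: Z = R = 1000 Ω
  L: Z = jωL = j·439.2·0.00123 = 0 + j0.5402 Ω
  C: Z = 1/(jωC) = -j/(ω·C) = 0 - j96.48 Ω
Step 3 — Parallel branch: L || C = 1/(1/L + 1/C) = 0 + j0.5433 Ω.
Step 4 — Series with R1: Z_total = R1 + (L || C) = 1000 + j0.5433 Ω = 1000∠0.0° Ω.

Z = 1000 + j0.5433 Ω = 1000∠0.0° Ω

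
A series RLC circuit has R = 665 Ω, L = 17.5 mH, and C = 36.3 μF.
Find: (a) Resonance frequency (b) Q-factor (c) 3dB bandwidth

Step 1 — Resonance condition Im(Z)=0 gives ω₀ = 1/√(LC).
Step 2 — ω₀ = 1/√(0.0175·3.63e-05) = 1255 rad/s.
Step 3 — f₀ = ω₀/(2π) = 199.7 Hz.
Step 4 — Series Q: Q = ω₀L/R = 1255·0.0175/665 = 0.03302.
Step 5 — 3dB bandwidth: Δω = ω₀/Q = 3.8e+04 rad/s; BW = Δω/(2π) = 6048 Hz.

(a) f₀ = 199.7 Hz  (b) Q = 0.03302  (c) BW = 6048 Hz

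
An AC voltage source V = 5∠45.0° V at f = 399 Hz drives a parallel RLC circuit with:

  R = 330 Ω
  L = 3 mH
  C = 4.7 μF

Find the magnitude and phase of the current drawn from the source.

Step 1 — Angular frequency: ω = 2π·f = 2π·399 = 2507 rad/s.
Step 2 — Component impedances:
  R: Z = R = 330 Ω
  L: Z = jωL = j·2507·0.003 = 0 + j7.521 Ω
  C: Z = 1/(jωC) = -j/(ω·C) = 0 - j84.87 Ω
Step 3 — Parallel combination: 1/Z_total = 1/R + 1/L + 1/C; Z_total = 0.2062 + j8.247 Ω = 8.25∠88.6° Ω.
Step 4 — Source phasor: V = 5∠45.0° V = 3.536 + j3.536 V.
Step 5 — Ohm's law: I = V / Z_total = (3.536 + j3.536) / (0.2062 + j8.247) = 0.4391 - j0.4177 A.
Step 6 — Convert to polar: |I| = 0.6061 A, ∠I = -43.6°.

I = 0.6061∠-43.6° A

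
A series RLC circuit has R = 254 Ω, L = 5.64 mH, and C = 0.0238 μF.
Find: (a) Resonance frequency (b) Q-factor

Step 1 — Resonance condition Im(Z)=0 gives ω₀ = 1/√(LC).
Step 2 — ω₀ = 1/√(0.00564·2.38e-08) = 8.631e+04 rad/s.
Step 3 — f₀ = ω₀/(2π) = 1.374e+04 Hz.
Step 4 — Series Q: Q = ω₀L/R = 8.631e+04·0.00564/254 = 1.917.

(a) f₀ = 1.374e+04 Hz  (b) Q = 1.917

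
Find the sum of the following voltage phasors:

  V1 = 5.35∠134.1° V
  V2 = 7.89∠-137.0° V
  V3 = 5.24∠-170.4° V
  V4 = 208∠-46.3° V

Step 1 — Convert each phasor to rectangular form:
  V1 = 5.35·(cos(134.1°) + j·sin(134.1°)) = -3.723 + j3.842 V
  V2 = 7.89·(cos(-137.0°) + j·sin(-137.0°)) = -5.77 - j5.381 V
  V3 = 5.24·(cos(-170.4°) + j·sin(-170.4°)) = -5.167 - j0.8739 V
  V4 = 208·(cos(-46.3°) + j·sin(-46.3°)) = 143.7 - j150.4 V
Step 2 — Sum components: V_total = 129 - j152.8 V.
Step 3 — Convert to polar: |V_total| = 200 V, ∠V_total = -49.8°.

V_total = 200∠-49.8° V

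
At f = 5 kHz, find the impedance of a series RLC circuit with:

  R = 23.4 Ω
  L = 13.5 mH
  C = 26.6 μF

Step 1 — Angular frequency: ω = 2π·f = 2π·5000 = 3.142e+04 rad/s.
Step 2 — Component impedances:
  R: Z = R = 23.4 Ω
  L: Z = jωL = j·3.142e+04·0.0135 = 0 + j424.1 Ω
  C: Z = 1/(jωC) = -j/(ω·C) = 0 - j1.197 Ω
Step 3 — Series combination: Z_total = R + L + C = 23.4 + j422.9 Ω = 423.6∠86.8° Ω.

Z = 23.4 + j422.9 Ω = 423.6∠86.8° Ω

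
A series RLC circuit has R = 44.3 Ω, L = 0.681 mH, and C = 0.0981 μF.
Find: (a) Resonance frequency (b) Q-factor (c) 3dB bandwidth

Step 1 — Resonance: ω₀ = 1/√(LC) = 1/√(0.000681·9.81e-08) = 1.223e+05 rad/s.
Step 2 — f₀ = ω₀/(2π) = 1.947e+04 Hz.
Step 3 — Series Q: Q = ω₀L/R = 1.223e+05·0.000681/44.3 = 1.881.
Step 4 — Bandwidth: Δω = ω₀/Q = 6.505e+04 rad/s; BW = Δω/(2π) = 1.035e+04 Hz.

(a) f₀ = 1.947e+04 Hz  (b) Q = 1.881  (c) BW = 1.035e+04 Hz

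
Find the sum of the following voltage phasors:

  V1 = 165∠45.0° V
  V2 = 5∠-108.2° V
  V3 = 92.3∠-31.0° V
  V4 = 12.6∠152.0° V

Step 1 — Convert each phasor to rectangular form:
  V1 = 165·(cos(45.0°) + j·sin(45.0°)) = 116.7 + j116.7 V
  V2 = 5·(cos(-108.2°) + j·sin(-108.2°)) = -1.562 - j4.75 V
  V3 = 92.3·(cos(-31.0°) + j·sin(-31.0°)) = 79.12 - j47.54 V
  V4 = 12.6·(cos(152.0°) + j·sin(152.0°)) = -11.13 + j5.915 V
Step 2 — Sum components: V_total = 183.1 + j70.3 V.
Step 3 — Convert to polar: |V_total| = 196.1 V, ∠V_total = 21.0°.

V_total = 196.1∠21.0° V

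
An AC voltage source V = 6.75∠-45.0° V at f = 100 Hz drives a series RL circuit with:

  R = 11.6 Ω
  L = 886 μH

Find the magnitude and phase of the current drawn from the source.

Step 1 — Angular frequency: ω = 2π·f = 2π·100 = 628.3 rad/s.
Step 2 — Component impedances:
  R: Z = R = 11.6 Ω
  L: Z = jωL = j·628.3·0.000886 = 0 + j0.5567 Ω
Step 3 — Series combination: Z_total = R + L = 11.6 + j0.5567 Ω = 11.61∠2.7° Ω.
Step 4 — Source phasor: V = 6.75∠-45.0° V = 4.773 - j4.773 V.
Step 5 — Ohm's law: I = V / Z_total = (4.773 - j4.773) / (11.6 + j0.5567) = 0.3908 - j0.4302 A.
Step 6 — Convert to polar: |I| = 0.5812 A, ∠I = -47.7°.

I = 0.5812∠-47.7° A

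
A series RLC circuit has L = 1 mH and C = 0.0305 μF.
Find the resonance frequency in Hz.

Step 1 — Resonance condition Im(Z)=0 gives ω₀ = 1/√(LC).
Step 2 — ω₀ = 1/√(0.001·3.05e-08) = 1.811e+05 rad/s.
Step 3 — f₀ = ω₀/(2π) = 2.882e+04 Hz.

f₀ = 2.882e+04 Hz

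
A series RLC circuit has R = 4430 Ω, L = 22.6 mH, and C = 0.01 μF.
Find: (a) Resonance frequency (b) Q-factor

Step 1 — Resonance condition Im(Z)=0 gives ω₀ = 1/√(LC).
Step 2 — ω₀ = 1/√(0.0226·1e-08) = 6.652e+04 rad/s.
Step 3 — f₀ = ω₀/(2π) = 1.059e+04 Hz.
Step 4 — Series Q: Q = ω₀L/R = 6.652e+04·0.0226/4430 = 0.3394.

(a) f₀ = 1.059e+04 Hz  (b) Q = 0.3394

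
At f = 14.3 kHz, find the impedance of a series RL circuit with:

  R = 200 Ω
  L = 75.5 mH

Step 1 — Angular frequency: ω = 2π·f = 2π·1.43e+04 = 8.985e+04 rad/s.
Step 2 — Component impedances:
  R: Z = R = 200 Ω
  L: Z = jωL = j·8.985e+04·0.0755 = 0 + j6784 Ω
Step 3 — Series combination: Z_total = R + L = 200 + j6784 Ω = 6787∠88.3° Ω.

Z = 200 + j6784 Ω = 6787∠88.3° Ω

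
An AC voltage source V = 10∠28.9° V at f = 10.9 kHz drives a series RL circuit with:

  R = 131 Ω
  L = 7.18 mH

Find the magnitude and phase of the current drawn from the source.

Step 1 — Angular frequency: ω = 2π·f = 2π·1.09e+04 = 6.849e+04 rad/s.
Step 2 — Component impedances:
  R: Z = R = 131 Ω
  L: Z = jωL = j·6.849e+04·0.00718 = 0 + j491.7 Ω
Step 3 — Series combination: Z_total = R + L = 131 + j491.7 Ω = 508.9∠75.1° Ω.
Step 4 — Source phasor: V = 10∠28.9° V = 8.755 + j4.833 V.
Step 5 — Ohm's law: I = V / Z_total = (8.755 + j4.833) / (131 + j491.7) = 0.01361 - j0.01418 A.
Step 6 — Convert to polar: |I| = 0.01965 A, ∠I = -46.2°.

I = 0.01965∠-46.2° A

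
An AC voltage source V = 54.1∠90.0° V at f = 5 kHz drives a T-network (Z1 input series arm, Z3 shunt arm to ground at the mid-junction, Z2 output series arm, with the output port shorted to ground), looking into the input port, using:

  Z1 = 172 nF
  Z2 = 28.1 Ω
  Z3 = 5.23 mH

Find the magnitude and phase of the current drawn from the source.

Step 1 — Angular frequency: ω = 2π·f = 2π·5000 = 3.142e+04 rad/s.
Step 2 — Component impedances:
  Z1: Z = 1/(jωC) = -j/(ω·C) = 0 - j185.1 Ω
  Z2: Z = R = 28.1 Ω
  Z3: Z = jωL = j·3.142e+04·0.00523 = 0 + j164.3 Ω
Step 3 — With the output port shorted to ground, the output series arm Z2 runs from the junction to ground; the shunt arm Z3 also runs from the junction to ground. They appear in parallel: Z3 || Z2 = 27.3 + j4.669 Ω.
Step 4 — Series with input arm Z1: Z_in = Z1 + (Z3 || Z2) = 27.3 - j180.4 Ω = 182.4∠-81.4° Ω.
Step 5 — Source phasor: V = 54.1∠90.0° V = 0 + j54.1 V.
Step 6 — Ohm's law: I = V / Z_total = (0 + j54.1) / (27.3 - j180.4) = -0.2932 + j0.04437 A.
Step 7 — Convert to polar: |I| = 0.2965 A, ∠I = 171.4°.

I = 0.2965∠171.4° A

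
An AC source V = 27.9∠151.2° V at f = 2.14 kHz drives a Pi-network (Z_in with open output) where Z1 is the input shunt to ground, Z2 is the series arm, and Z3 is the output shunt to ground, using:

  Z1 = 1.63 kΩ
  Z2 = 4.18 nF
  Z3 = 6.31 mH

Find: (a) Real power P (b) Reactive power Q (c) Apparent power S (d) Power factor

Step 1 — Angular frequency: ω = 2π·f = 2π·2140 = 1.345e+04 rad/s.
Step 2 — Component impedances:
  Z1: Z = R = 1630 Ω
  Z2: Z = 1/(jωC) = -j/(ω·C) = 0 - j1.779e+04 Ω
  Z3: Z = jωL = j·1.345e+04·0.00631 = 0 + j84.84 Ω
Step 3 — With open output, the series arm Z2 and the output shunt Z3 appear in series to ground: Z2 + Z3 = 0 - j1.771e+04 Ω.
Step 4 — Parallel with input shunt Z1: Z_in = Z1 || (Z2 + Z3) = 1616 - j148.8 Ω = 1623∠-5.3° Ω.
Step 5 — Source phasor: V = 27.9∠151.2° V = -24.45 + j13.44 V.
Step 6 — Current: I = V / Z = -0.01576 + j0.006865 A = 0.01719∠156.5° A.
Step 7 — Complex power: S = V·I* = 0.4776 - j0.04396 VA.
Step 8 — Real power: P = Re(S) = 0.4776 W.
Step 9 — Reactive power: Q = Im(S) = -0.04396 VAR.
Step 10 — Apparent power: |S| = 0.4796 VA.
Step 11 — Power factor: PF = P/|S| = 0.9958 (leading).

(a) P = 0.4776 W  (b) Q = -0.04396 VAR  (c) S = 0.4796 VA  (d) PF = 0.9958 (leading)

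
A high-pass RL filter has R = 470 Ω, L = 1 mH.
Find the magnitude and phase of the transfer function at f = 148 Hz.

Step 1 — Angular frequency: ω = 2π·148 = 929.9 rad/s.
Step 2 — Transfer function: H(jω) = jωL/(R + jωL).
Step 3 — Numerator jωL = j·0.9299; denominator R + jωL = 470 + j0.9299.
Step 4 — H = 3.915e-06 + j0.001979.
Step 5 — Magnitude: |H| = 0.001979 (-54.1 dB); phase: φ = 89.9°.

|H| = 0.001979 (-54.1 dB), φ = 89.9°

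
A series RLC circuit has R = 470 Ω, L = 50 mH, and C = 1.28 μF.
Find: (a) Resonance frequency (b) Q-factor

Step 1 — Resonance condition Im(Z)=0 gives ω₀ = 1/√(LC).
Step 2 — ω₀ = 1/√(0.05·1.28e-06) = 3953 rad/s.
Step 3 — f₀ = ω₀/(2π) = 629.1 Hz.
Step 4 — Series Q: Q = ω₀L/R = 3953·0.05/470 = 0.4205.

(a) f₀ = 629.1 Hz  (b) Q = 0.4205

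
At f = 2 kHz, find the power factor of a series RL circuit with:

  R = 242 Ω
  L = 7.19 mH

Step 1 — Angular frequency: ω = 2π·f = 2π·2000 = 1.257e+04 rad/s.
Step 2 — Component impedances:
  R: Z = R = 242 Ω
  L: Z = jωL = j·1.257e+04·0.00719 = 0 + j90.35 Ω
Step 3 — Series combination: Z_total = R + L = 242 + j90.35 Ω = 258.3∠20.5° Ω.
Step 4 — Power factor: PF = cos(φ) = Re(Z)/|Z| = 242/258.32 = 0.9368.
Step 5 — Type: Im(Z) = 90.35 ⇒ lagging (phase φ = 20.5°).

PF = 0.9368 (lagging, φ = 20.5°)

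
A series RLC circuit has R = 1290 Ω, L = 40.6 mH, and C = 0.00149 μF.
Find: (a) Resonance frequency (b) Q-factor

Step 1 — Resonance condition Im(Z)=0 gives ω₀ = 1/√(LC).
Step 2 — ω₀ = 1/√(0.0406·1.49e-09) = 1.286e+05 rad/s.
Step 3 — f₀ = ω₀/(2π) = 2.046e+04 Hz.
Step 4 — Series Q: Q = ω₀L/R = 1.286e+05·0.0406/1290 = 4.047.

(a) f₀ = 2.046e+04 Hz  (b) Q = 4.047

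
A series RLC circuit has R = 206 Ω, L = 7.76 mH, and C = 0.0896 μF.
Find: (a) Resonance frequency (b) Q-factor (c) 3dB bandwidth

Step 1 — Resonance condition Im(Z)=0 gives ω₀ = 1/√(LC).
Step 2 — ω₀ = 1/√(0.00776·8.96e-08) = 3.792e+04 rad/s.
Step 3 — f₀ = ω₀/(2π) = 6036 Hz.
Step 4 — Series Q: Q = ω₀L/R = 3.792e+04·0.00776/206 = 1.429.
Step 5 — 3dB bandwidth: Δω = ω₀/Q = 2.655e+04 rad/s; BW = Δω/(2π) = 4225 Hz.

(a) f₀ = 6036 Hz  (b) Q = 1.429  (c) BW = 4225 Hz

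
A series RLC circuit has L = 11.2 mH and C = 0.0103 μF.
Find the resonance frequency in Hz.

Step 1 — Resonance condition Im(Z)=0 gives ω₀ = 1/√(LC).
Step 2 — ω₀ = 1/√(0.0112·1.03e-08) = 9.31e+04 rad/s.
Step 3 — f₀ = ω₀/(2π) = 1.482e+04 Hz.

f₀ = 1.482e+04 Hz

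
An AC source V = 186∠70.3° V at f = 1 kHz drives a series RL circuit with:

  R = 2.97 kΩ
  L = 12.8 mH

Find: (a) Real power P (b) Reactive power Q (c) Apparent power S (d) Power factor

Step 1 — Angular frequency: ω = 2π·f = 2π·1000 = 6283 rad/s.
Step 2 — Component impedances:
  R: Z = R = 2970 Ω
  L: Z = jωL = j·6283·0.0128 = 0 + j80.42 Ω
Step 3 — Series combination: Z_total = R + L = 2970 + j80.42 Ω = 2971∠1.6° Ω.
Step 4 — Source phasor: V = 186∠70.3° V = 62.7 + j175.1 V.
Step 5 — Current: I = V / Z = 0.02269 + j0.05835 A = 0.0626∠68.7° A.
Step 6 — Complex power: S = V·I* = 11.64 + j0.3152 VA.
Step 7 — Real power: P = Re(S) = 11.64 W.
Step 8 — Reactive power: Q = Im(S) = 0.3152 VAR.
Step 9 — Apparent power: |S| = 11.64 VA.
Step 10 — Power factor: PF = P/|S| = 0.9996 (lagging).

(a) P = 11.64 W  (b) Q = 0.3152 VAR  (c) S = 11.64 VA  (d) PF = 0.9996 (lagging)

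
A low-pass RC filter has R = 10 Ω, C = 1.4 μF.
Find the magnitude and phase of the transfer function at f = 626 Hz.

Step 1 — Angular frequency: ω = 2π·626 = 3933 rad/s.
Step 2 — Transfer function: H(jω) = 1/(1 + jωRC).
Step 3 — Denominator: 1 + jωRC = 1 + j·3933·10·1.4e-06 = 1 + j0.05507.
Step 4 — H = 0.997 - j0.0549.
Step 5 — Magnitude: |H| = 0.9985 (-0.0 dB); phase: φ = -3.2°.

|H| = 0.9985 (-0.0 dB), φ = -3.2°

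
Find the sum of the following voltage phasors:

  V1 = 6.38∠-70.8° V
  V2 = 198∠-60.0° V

Step 1 — Convert each phasor to rectangular form:
  V1 = 6.38·(cos(-70.8°) + j·sin(-70.8°)) = 2.098 - j6.025 V
  V2 = 198·(cos(-60.0°) + j·sin(-60.0°)) = 99 - j171.5 V
Step 2 — Sum components: V_total = 101.1 - j177.5 V.
Step 3 — Convert to polar: |V_total| = 204.3 V, ∠V_total = -60.3°.

V_total = 204.3∠-60.3° V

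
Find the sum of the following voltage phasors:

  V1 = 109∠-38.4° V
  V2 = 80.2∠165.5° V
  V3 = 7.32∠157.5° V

Step 1 — Convert each phasor to rectangular form:
  V1 = 109·(cos(-38.4°) + j·sin(-38.4°)) = 85.42 - j67.71 V
  V2 = 80.2·(cos(165.5°) + j·sin(165.5°)) = -77.65 + j20.08 V
  V3 = 7.32·(cos(157.5°) + j·sin(157.5°)) = -6.763 + j2.801 V
Step 2 — Sum components: V_total = 1.014 - j44.82 V.
Step 3 — Convert to polar: |V_total| = 44.83 V, ∠V_total = -88.7°.

V_total = 44.83∠-88.7° V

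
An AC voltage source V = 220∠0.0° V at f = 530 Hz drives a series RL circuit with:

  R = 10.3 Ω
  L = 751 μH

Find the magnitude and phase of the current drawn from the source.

Step 1 — Angular frequency: ω = 2π·f = 2π·530 = 3330 rad/s.
Step 2 — Component impedances:
  R: Z = R = 10.3 Ω
  L: Z = jωL = j·3330·0.000751 = 0 + j2.501 Ω
Step 3 — Series combination: Z_total = R + L = 10.3 + j2.501 Ω = 10.6∠13.6° Ω.
Step 4 — Source phasor: V = 220∠0.0° V = 220 V.
Step 5 — Ohm's law: I = V / Z_total = (220) / (10.3 + j2.501) = 20.17 - j4.897 A.
Step 6 — Convert to polar: |I| = 20.76 A, ∠I = -13.6°.

I = 20.76∠-13.6° A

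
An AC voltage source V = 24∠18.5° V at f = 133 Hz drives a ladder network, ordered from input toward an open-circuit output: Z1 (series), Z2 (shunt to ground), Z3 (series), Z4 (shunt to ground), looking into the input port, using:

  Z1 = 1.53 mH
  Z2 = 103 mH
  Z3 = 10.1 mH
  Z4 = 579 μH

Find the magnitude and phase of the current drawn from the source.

Step 1 — Angular frequency: ω = 2π·f = 2π·133 = 835.7 rad/s.
Step 2 — Component impedances:
  Z1: Z = jωL = j·835.7·0.00153 = 0 + j1.279 Ω
  Z2: Z = jωL = j·835.7·0.103 = 0 + j86.07 Ω
  Z3: Z = jωL = j·835.7·0.0101 = 0 + j8.44 Ω
  Z4: Z = jωL = j·835.7·0.000579 = 0 + j0.4838 Ω
Step 3 — Ladder network (open output): work backward from the far end, alternating series and parallel combinations. Z_in = 0 + j9.364 Ω = 9.364∠90.0° Ω.
Step 4 — Source phasor: V = 24∠18.5° V = 22.76 + j7.615 V.
Step 5 — Ohm's law: I = V / Z_total = (22.76 + j7.615) / (0 + j9.364) = 0.8132 - j2.43 A.
Step 6 — Convert to polar: |I| = 2.563 A, ∠I = -71.5°.

I = 2.563∠-71.5° A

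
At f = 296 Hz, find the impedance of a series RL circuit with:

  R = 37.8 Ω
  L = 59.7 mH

Step 1 — Angular frequency: ω = 2π·f = 2π·296 = 1860 rad/s.
Step 2 — Component impedances:
  R: Z = R = 37.8 Ω
  L: Z = jωL = j·1860·0.0597 = 0 + j111 Ω
Step 3 — Series combination: Z_total = R + L = 37.8 + j111 Ω = 117.3∠71.2° Ω.

Z = 37.8 + j111 Ω = 117.3∠71.2° Ω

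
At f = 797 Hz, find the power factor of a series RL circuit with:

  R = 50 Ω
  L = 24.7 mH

Step 1 — Angular frequency: ω = 2π·f = 2π·797 = 5008 rad/s.
Step 2 — Component impedances:
  R: Z = R = 50 Ω
  L: Z = jωL = j·5008·0.0247 = 0 + j123.7 Ω
Step 3 — Series combination: Z_total = R + L = 50 + j123.7 Ω = 133.4∠68.0° Ω.
Step 4 — Power factor: PF = cos(φ) = Re(Z)/|Z| = 50/133.4 = 0.3748.
Step 5 — Type: Im(Z) = 123.7 ⇒ lagging (phase φ = 68.0°).

PF = 0.3748 (lagging, φ = 68.0°)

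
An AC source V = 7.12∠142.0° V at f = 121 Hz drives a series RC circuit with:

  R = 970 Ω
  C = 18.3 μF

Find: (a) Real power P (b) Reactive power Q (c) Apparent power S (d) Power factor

Step 1 — Angular frequency: ω = 2π·f = 2π·121 = 760.3 rad/s.
Step 2 — Component impedances:
  R: Z = R = 970 Ω
  C: Z = 1/(jωC) = -j/(ω·C) = 0 - j71.88 Ω
Step 3 — Series combination: Z_total = R + C = 970 - j71.88 Ω = 972.7∠-4.2° Ω.
Step 4 — Source phasor: V = 7.12∠142.0° V = -5.611 + j4.384 V.
Step 5 — Current: I = V / Z = -0.006086 + j0.004068 A = 0.00732∠146.2° A.
Step 6 — Complex power: S = V·I* = 0.05198 - j0.003851 VA.
Step 7 — Real power: P = Re(S) = 0.05198 W.
Step 8 — Reactive power: Q = Im(S) = -0.003851 VAR.
Step 9 — Apparent power: |S| = 0.05212 VA.
Step 10 — Power factor: PF = P/|S| = 0.9973 (leading).

(a) P = 0.05198 W  (b) Q = -0.003851 VAR  (c) S = 0.05212 VA  (d) PF = 0.9973 (leading)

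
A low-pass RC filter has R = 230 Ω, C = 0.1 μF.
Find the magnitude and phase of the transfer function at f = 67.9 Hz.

Step 1 — Angular frequency: ω = 2π·67.9 = 426.6 rad/s.
Step 2 — Transfer function: H(jω) = 1/(1 + jωRC).
Step 3 — Denominator: 1 + jωRC = 1 + j·426.6·230·1e-07 = 1 + j0.009812.
Step 4 — H = 0.9999 - j0.009812.
Step 5 — Magnitude: |H| = 1 (-0.0 dB); phase: φ = -0.6°.

|H| = 1 (-0.0 dB), φ = -0.6°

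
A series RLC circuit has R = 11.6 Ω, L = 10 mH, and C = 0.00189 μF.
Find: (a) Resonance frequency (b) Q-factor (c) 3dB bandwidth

Step 1 — Resonance: ω₀ = 1/√(LC) = 1/√(0.01·1.89e-09) = 2.3e+05 rad/s.
Step 2 — f₀ = ω₀/(2π) = 3.661e+04 Hz.
Step 3 — Series Q: Q = ω₀L/R = 2.3e+05·0.01/11.6 = 198.3.
Step 4 — Bandwidth: Δω = ω₀/Q = 1160 rad/s; BW = Δω/(2π) = 184.6 Hz.

(a) f₀ = 3.661e+04 Hz  (b) Q = 198.3  (c) BW = 184.6 Hz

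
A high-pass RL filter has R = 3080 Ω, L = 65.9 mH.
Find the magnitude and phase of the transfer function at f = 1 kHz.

Step 1 — Angular frequency: ω = 2π·1000 = 6283 rad/s.
Step 2 — Transfer function: H(jω) = jωL/(R + jωL).
Step 3 — Numerator jωL = j·414.1; denominator R + jωL = 3080 + j414.1.
Step 4 — H = 0.01775 + j0.132.
Step 5 — Magnitude: |H| = 0.1332 (-17.5 dB); phase: φ = 82.3°.

|H| = 0.1332 (-17.5 dB), φ = 82.3°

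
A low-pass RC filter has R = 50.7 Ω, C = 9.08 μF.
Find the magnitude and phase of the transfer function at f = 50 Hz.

Step 1 — Angular frequency: ω = 2π·50 = 314.2 rad/s.
Step 2 — Transfer function: H(jω) = 1/(1 + jωRC).
Step 3 — Denominator: 1 + jωRC = 1 + j·314.2·50.7·9.08e-06 = 1 + j0.1446.
Step 4 — H = 0.9795 - j0.1417.
Step 5 — Magnitude: |H| = 0.9897 (-0.1 dB); phase: φ = -8.2°.

|H| = 0.9897 (-0.1 dB), φ = -8.2°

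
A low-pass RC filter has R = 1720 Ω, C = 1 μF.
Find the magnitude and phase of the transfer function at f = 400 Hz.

Step 1 — Angular frequency: ω = 2π·400 = 2513 rad/s.
Step 2 — Transfer function: H(jω) = 1/(1 + jωRC).
Step 3 — Denominator: 1 + jωRC = 1 + j·2513·1720·1e-06 = 1 + j4.323.
Step 4 — H = 0.0508 - j0.2196.
Step 5 — Magnitude: |H| = 0.2254 (-12.9 dB); phase: φ = -77.0°.

|H| = 0.2254 (-12.9 dB), φ = -77.0°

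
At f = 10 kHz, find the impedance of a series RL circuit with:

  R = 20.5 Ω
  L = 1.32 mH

Step 1 — Angular frequency: ω = 2π·f = 2π·1e+04 = 6.283e+04 rad/s.
Step 2 — Component impedances:
  R: Z = R = 20.5 Ω
  L: Z = jωL = j·6.283e+04·0.00132 = 0 + j82.94 Ω
Step 3 — Series combination: Z_total = R + L = 20.5 + j82.94 Ω = 85.43∠76.1° Ω.

Z = 20.5 + j82.94 Ω = 85.43∠76.1° Ω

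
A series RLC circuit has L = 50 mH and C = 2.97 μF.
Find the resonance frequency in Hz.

Step 1 — Resonance condition Im(Z)=0 gives ω₀ = 1/√(LC).
Step 2 — ω₀ = 1/√(0.05·2.97e-06) = 2595 rad/s.
Step 3 — f₀ = ω₀/(2π) = 413 Hz.

f₀ = 413 Hz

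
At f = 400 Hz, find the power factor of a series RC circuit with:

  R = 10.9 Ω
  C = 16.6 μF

Step 1 — Angular frequency: ω = 2π·f = 2π·400 = 2513 rad/s.
Step 2 — Component impedances:
  R: Z = R = 10.9 Ω
  C: Z = 1/(jωC) = -j/(ω·C) = 0 - j23.97 Ω
Step 3 — Series combination: Z_total = R + C = 10.9 - j23.97 Ω = 26.33∠-65.5° Ω.
Step 4 — Power factor: PF = cos(φ) = Re(Z)/|Z| = 10.9/26.33 = 0.414.
Step 5 — Type: Im(Z) = -23.97 ⇒ leading (phase φ = -65.5°).

PF = 0.414 (leading, φ = -65.5°)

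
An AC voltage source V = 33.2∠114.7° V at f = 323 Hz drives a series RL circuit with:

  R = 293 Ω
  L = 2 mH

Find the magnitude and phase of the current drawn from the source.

Step 1 — Angular frequency: ω = 2π·f = 2π·323 = 2029 rad/s.
Step 2 — Component impedances:
  R: Z = R = 293 Ω
  L: Z = jωL = j·2029·0.002 = 0 + j4.059 Ω
Step 3 — Series combination: Z_total = R + L = 293 + j4.059 Ω = 293∠0.8° Ω.
Step 4 — Source phasor: V = 33.2∠114.7° V = -13.87 + j30.16 V.
Step 5 — Ohm's law: I = V / Z_total = (-13.87 + j30.16) / (293 + j4.059) = -0.04591 + j0.1036 A.
Step 6 — Convert to polar: |I| = 0.1133 A, ∠I = 113.9°.

I = 0.1133∠113.9° A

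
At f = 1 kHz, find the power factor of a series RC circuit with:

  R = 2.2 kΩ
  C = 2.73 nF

Step 1 — Angular frequency: ω = 2π·f = 2π·1000 = 6283 rad/s.
Step 2 — Component impedances:
  R: Z = R = 2200 Ω
  C: Z = 1/(jωC) = -j/(ω·C) = 0 - j5.83e+04 Ω
Step 3 — Series combination: Z_total = R + C = 2200 - j5.83e+04 Ω = 5.834e+04∠-87.8° Ω.
Step 4 — Power factor: PF = cos(φ) = Re(Z)/|Z| = 2200/5.834e+04 = 0.03771.
Step 5 — Type: Im(Z) = -5.83e+04 ⇒ leading (phase φ = -87.8°).

PF = 0.03771 (leading, φ = -87.8°)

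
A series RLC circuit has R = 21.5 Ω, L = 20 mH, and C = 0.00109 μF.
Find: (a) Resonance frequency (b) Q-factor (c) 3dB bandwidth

Step 1 — Resonance condition Im(Z)=0 gives ω₀ = 1/√(LC).
Step 2 — ω₀ = 1/√(0.02·1.09e-09) = 2.142e+05 rad/s.
Step 3 — f₀ = ω₀/(2π) = 3.409e+04 Hz.
Step 4 — Series Q: Q = ω₀L/R = 2.142e+05·0.02/21.5 = 199.2.
Step 5 — 3dB bandwidth: Δω = ω₀/Q = 1075 rad/s; BW = Δω/(2π) = 171.1 Hz.

(a) f₀ = 3.409e+04 Hz  (b) Q = 199.2  (c) BW = 171.1 Hz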